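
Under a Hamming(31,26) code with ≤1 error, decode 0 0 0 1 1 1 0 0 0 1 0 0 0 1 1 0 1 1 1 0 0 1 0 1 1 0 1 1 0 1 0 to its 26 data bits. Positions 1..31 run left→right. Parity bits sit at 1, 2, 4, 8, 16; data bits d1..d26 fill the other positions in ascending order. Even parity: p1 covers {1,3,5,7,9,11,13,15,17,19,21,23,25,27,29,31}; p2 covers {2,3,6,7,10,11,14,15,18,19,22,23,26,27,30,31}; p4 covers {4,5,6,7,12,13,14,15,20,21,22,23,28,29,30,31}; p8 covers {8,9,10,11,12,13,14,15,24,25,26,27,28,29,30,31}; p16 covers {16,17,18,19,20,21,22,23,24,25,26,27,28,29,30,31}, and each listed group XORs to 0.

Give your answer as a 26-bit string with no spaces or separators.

s1 (pos 1,3,5,7,9,11,13,15,17,19,21,23,25,27,29,31): 0⊕0⊕1⊕0⊕0⊕0⊕0⊕1⊕1⊕1⊕0⊕0⊕1⊕1⊕0⊕0 = 0
s2 (pos 2,3,6,7,10,11,14,15,18,19,22,23,26,27,30,31): 0⊕0⊕1⊕0⊕1⊕0⊕1⊕1⊕1⊕1⊕1⊕0⊕0⊕1⊕1⊕0 = 1
s4 (pos 4,5,6,7,12,13,14,15,20,21,22,23,28,29,30,31): 1⊕1⊕1⊕0⊕0⊕0⊕1⊕1⊕0⊕0⊕1⊕0⊕1⊕0⊕1⊕0 = 0
s8 (pos 8,9,10,11,12,13,14,15,24,25,26,27,28,29,30,31): 0⊕0⊕1⊕0⊕0⊕0⊕1⊕1⊕1⊕1⊕0⊕1⊕1⊕0⊕1⊕0 = 0
s16 (pos 16,17,18,19,20,21,22,23,24,25,26,27,28,29,30,31): 0⊕1⊕1⊕1⊕0⊕0⊕1⊕0⊕1⊕1⊕0⊕1⊕1⊕0⊕1⊕0 = 1
Syndrome s16…s1 = 10010 → error at position 18.
Flip position 18: 0001110001000110111001011011010 → 0001110001000110101001011011010
Read data bits from positions 3,5,6,7,9,10,11,12,13,14,15,17,18,19,20,21,22,23,24,25,26,27,28,29,30,31: 01100100011101001011011010

01100100011101001011011010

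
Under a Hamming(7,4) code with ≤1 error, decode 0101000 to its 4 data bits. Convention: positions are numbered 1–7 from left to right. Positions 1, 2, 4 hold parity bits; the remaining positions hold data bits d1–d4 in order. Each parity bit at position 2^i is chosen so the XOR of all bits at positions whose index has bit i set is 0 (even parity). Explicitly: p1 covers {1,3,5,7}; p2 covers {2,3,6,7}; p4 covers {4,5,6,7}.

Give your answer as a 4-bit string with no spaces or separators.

0010

s1 (pos 1,3,5,7): 0⊕0⊕0⊕0 = 0
s2 (pos 2,3,6,7): 1⊕0⊕0⊕0 = 1
s4 (pos 4,5,6,7): 1⊕0⊕0⊕0 = 1
Syndrome s4…s1 = 110 → error at position 6.
Flip position 6: 0101000 → 0101010
Read data bits from positions 3,5,6,7: 0010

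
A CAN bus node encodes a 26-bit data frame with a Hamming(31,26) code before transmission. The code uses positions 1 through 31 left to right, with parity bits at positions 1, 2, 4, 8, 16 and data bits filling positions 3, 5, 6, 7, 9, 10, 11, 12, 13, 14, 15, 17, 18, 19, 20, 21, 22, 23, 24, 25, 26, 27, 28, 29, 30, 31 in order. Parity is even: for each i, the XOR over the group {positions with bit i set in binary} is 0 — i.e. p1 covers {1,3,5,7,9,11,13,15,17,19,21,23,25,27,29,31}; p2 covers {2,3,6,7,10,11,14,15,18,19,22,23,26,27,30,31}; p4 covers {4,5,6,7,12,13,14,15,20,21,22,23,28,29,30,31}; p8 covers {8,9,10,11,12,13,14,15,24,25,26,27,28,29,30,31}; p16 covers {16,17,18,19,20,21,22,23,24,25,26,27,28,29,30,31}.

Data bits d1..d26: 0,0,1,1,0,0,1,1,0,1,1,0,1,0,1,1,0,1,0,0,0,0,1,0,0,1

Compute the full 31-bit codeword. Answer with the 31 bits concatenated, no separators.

Place data at non-parity positions: p1 p2 0 p4 0 1 1 p8 0 0 1 1 0 1 1 p16 0 1 0 1 1 0 1 0 0 0 0 1 0 0 1
p1 (pos 1,3,5,7,9,11,13,15,17,19,21,23,25,27,29,31): XOR of data positions = 0⊕0⊕1⊕0⊕1⊕0⊕1⊕0⊕0⊕1⊕1⊕0⊕0⊕0⊕1 = 0
p2 (pos 2,3,6,7,10,11,14,15,18,19,22,23,26,27,30,31): XOR of data positions = 0⊕1⊕1⊕0⊕1⊕1⊕1⊕1⊕0⊕0⊕1⊕0⊕0⊕0⊕1 = 0
p4 (pos 4,5,6,7,12,13,14,15,20,21,22,23,28,29,30,31): XOR of data positions = 0⊕1⊕1⊕1⊕0⊕1⊕1⊕1⊕1⊕0⊕1⊕1⊕0⊕0⊕1 = 0
p8 (pos 8,9,10,11,12,13,14,15,24,25,26,27,28,29,30,31): XOR of data positions = 0⊕0⊕1⊕1⊕0⊕1⊕1⊕0⊕0⊕0⊕0⊕1⊕0⊕0⊕1 = 0
p16 (pos 16,17,18,19,20,21,22,23,24,25,26,27,28,29,30,31): XOR of data positions = 0⊕1⊕0⊕1⊕1⊕0⊕1⊕0⊕0⊕0⊕0⊕1⊕0⊕0⊕1 = 0
Codeword: 0000011000110110010110100001001

0000011000110110010110100001001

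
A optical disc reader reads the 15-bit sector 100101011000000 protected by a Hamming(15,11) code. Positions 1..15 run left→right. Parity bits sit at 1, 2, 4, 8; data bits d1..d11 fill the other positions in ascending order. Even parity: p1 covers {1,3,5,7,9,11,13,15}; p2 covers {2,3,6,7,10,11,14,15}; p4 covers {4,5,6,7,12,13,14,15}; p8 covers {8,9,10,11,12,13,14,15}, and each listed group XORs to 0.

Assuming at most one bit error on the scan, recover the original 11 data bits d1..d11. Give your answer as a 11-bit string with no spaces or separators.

00101000000

s1 (pos 1,3,5,7,9,11,13,15): 1⊕0⊕0⊕0⊕1⊕0⊕0⊕0 = 0
s2 (pos 2,3,6,7,10,11,14,15): 0⊕0⊕1⊕0⊕0⊕0⊕0⊕0 = 1
s4 (pos 4,5,6,7,12,13,14,15): 1⊕0⊕1⊕0⊕0⊕0⊕0⊕0 = 0
s8 (pos 8,9,10,11,12,13,14,15): 1⊕1⊕0⊕0⊕0⊕0⊕0⊕0 = 0
Syndrome s8…s1 = 0010 → error at position 2.
Flip position 2: 100101011000000 → 110101011000000
Read data bits from positions 3,5,6,7,9,10,11,12,13,14,15: 00101000000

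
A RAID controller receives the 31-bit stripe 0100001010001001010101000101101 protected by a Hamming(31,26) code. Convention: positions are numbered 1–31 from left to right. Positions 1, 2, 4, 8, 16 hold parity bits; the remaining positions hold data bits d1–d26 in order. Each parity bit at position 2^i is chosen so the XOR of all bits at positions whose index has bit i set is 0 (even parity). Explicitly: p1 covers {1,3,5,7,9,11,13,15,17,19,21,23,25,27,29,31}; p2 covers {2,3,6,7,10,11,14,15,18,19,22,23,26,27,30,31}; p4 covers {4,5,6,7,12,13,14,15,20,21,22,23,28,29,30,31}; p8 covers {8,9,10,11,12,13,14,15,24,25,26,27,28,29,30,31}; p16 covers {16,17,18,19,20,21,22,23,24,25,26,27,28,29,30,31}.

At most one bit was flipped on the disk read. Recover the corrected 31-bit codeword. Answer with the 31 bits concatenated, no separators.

s1 (pos 1,3,5,7,9,11,13,15,17,19,21,23,25,27,29,31): 0⊕0⊕0⊕1⊕1⊕0⊕1⊕0⊕0⊕0⊕0⊕0⊕0⊕0⊕1⊕1 = 1
s2 (pos 2,3,6,7,10,11,14,15,18,19,22,23,26,27,30,31): 1⊕0⊕0⊕1⊕0⊕0⊕0⊕0⊕1⊕0⊕1⊕0⊕1⊕0⊕0⊕1 = 0
s4 (pos 4,5,6,7,12,13,14,15,20,21,22,23,28,29,30,31): 0⊕0⊕0⊕1⊕0⊕1⊕0⊕0⊕1⊕0⊕1⊕0⊕1⊕1⊕0⊕1 = 1
s8 (pos 8,9,10,11,12,13,14,15,24,25,26,27,28,29,30,31): 0⊕1⊕0⊕0⊕0⊕1⊕0⊕0⊕0⊕0⊕1⊕0⊕1⊕1⊕0⊕1 = 0
s16 (pos 16,17,18,19,20,21,22,23,24,25,26,27,28,29,30,31): 1⊕0⊕1⊕0⊕1⊕0⊕1⊕0⊕0⊕0⊕1⊕0⊕1⊕1⊕0⊕1 = 0
Syndrome s16…s1 = 00101 → error at position 5.
Flip position 5: 0100001010001001010101000101101 → 0100101010001001010101000101101

0100101010001001010101000101101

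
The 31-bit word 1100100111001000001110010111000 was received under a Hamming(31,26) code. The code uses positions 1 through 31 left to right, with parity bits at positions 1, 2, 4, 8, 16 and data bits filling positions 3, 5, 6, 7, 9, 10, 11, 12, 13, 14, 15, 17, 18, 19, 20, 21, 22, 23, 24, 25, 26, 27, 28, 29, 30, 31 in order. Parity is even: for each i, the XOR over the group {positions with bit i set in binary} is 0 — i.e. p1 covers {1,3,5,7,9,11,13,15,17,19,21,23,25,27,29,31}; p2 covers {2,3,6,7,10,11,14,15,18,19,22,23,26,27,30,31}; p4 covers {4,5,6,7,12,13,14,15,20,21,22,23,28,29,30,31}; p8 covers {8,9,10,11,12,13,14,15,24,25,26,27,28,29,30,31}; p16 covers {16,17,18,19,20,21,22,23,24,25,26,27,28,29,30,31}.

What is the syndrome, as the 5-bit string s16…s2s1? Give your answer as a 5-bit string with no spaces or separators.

10111

s1 (pos 1,3,5,7,9,11,13,15,17,19,21,23,25,27,29,31): 1⊕0⊕1⊕0⊕1⊕0⊕1⊕0⊕0⊕1⊕1⊕0⊕0⊕1⊕0⊕0 = 1
s2 (pos 2,3,6,7,10,11,14,15,18,19,22,23,26,27,30,31): 1⊕0⊕0⊕0⊕1⊕0⊕0⊕0⊕0⊕1⊕0⊕0⊕1⊕1⊕0⊕0 = 1
s4 (pos 4,5,6,7,12,13,14,15,20,21,22,23,28,29,30,31): 0⊕1⊕0⊕0⊕0⊕1⊕0⊕0⊕1⊕1⊕0⊕0⊕1⊕0⊕0⊕0 = 1
s8 (pos 8,9,10,11,12,13,14,15,24,25,26,27,28,29,30,31): 1⊕1⊕1⊕0⊕0⊕1⊕0⊕0⊕1⊕0⊕1⊕1⊕1⊕0⊕0⊕0 = 0
s16 (pos 16,17,18,19,20,21,22,23,24,25,26,27,28,29,30,31): 0⊕0⊕0⊕1⊕1⊕1⊕0⊕0⊕1⊕0⊕1⊕1⊕1⊕0⊕0⊕0 = 1
Syndrome s16…s1 = 10111 → error at position 23.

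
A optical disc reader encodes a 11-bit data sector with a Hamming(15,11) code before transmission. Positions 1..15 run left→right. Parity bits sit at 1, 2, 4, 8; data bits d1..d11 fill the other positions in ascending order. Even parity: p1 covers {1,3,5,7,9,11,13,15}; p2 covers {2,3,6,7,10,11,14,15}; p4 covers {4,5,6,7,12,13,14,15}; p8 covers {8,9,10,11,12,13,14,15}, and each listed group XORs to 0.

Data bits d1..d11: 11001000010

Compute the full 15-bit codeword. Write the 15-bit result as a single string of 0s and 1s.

Place data at non-parity positions: p1 p2 1 p4 1 0 0 p8 1 0 0 0 0 1 0
p1 (pos 1,3,5,7,9,11,13,15): XOR of data positions = 1⊕1⊕0⊕1⊕0⊕0⊕0 = 1
p2 (pos 2,3,6,7,10,11,14,15): XOR of data positions = 1⊕0⊕0⊕0⊕0⊕1⊕0 = 0
p4 (pos 4,5,6,7,12,13,14,15): XOR of data positions = 1⊕0⊕0⊕0⊕0⊕1⊕0 = 0
p8 (pos 8,9,10,11,12,13,14,15): XOR of data positions = 1⊕0⊕0⊕0⊕0⊕1⊕0 = 0
Codeword: 101010001000010

101010001000010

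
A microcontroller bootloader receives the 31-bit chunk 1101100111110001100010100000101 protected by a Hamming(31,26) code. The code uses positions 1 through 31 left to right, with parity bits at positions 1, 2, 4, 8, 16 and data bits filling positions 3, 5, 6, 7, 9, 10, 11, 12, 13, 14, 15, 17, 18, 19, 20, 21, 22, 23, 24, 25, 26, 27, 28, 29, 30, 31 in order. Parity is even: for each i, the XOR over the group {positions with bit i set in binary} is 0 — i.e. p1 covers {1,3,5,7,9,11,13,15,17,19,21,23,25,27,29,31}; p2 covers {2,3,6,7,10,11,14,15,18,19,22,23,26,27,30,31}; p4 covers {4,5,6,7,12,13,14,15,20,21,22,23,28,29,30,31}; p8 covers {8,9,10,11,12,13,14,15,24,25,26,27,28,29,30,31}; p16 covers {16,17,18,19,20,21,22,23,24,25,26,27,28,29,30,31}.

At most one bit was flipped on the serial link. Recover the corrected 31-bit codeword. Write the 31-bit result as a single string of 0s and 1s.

1101100111110011100010100000101

s1 (pos 1,3,5,7,9,11,13,15,17,19,21,23,25,27,29,31): 1⊕0⊕1⊕0⊕1⊕1⊕0⊕0⊕1⊕0⊕1⊕1⊕0⊕0⊕1⊕1 = 1
s2 (pos 2,3,6,7,10,11,14,15,18,19,22,23,26,27,30,31): 1⊕0⊕0⊕0⊕1⊕1⊕0⊕0⊕0⊕0⊕0⊕1⊕0⊕0⊕0⊕1 = 1
s4 (pos 4,5,6,7,12,13,14,15,20,21,22,23,28,29,30,31): 1⊕1⊕0⊕0⊕1⊕0⊕0⊕0⊕0⊕1⊕0⊕1⊕0⊕1⊕0⊕1 = 1
s8 (pos 8,9,10,11,12,13,14,15,24,25,26,27,28,29,30,31): 1⊕1⊕1⊕1⊕1⊕0⊕0⊕0⊕0⊕0⊕0⊕0⊕0⊕1⊕0⊕1 = 1
s16 (pos 16,17,18,19,20,21,22,23,24,25,26,27,28,29,30,31): 1⊕1⊕0⊕0⊕0⊕1⊕0⊕1⊕0⊕0⊕0⊕0⊕0⊕1⊕0⊕1 = 0
Syndrome s16…s1 = 01111 → error at position 15.
Flip position 15: 1101100111110001100010100000101 → 1101100111110011100010100000101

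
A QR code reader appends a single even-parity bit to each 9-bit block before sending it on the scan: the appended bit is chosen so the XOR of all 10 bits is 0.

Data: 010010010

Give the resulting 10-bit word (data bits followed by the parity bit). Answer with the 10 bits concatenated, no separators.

XOR of the 9 data bits: 0⊕1⊕0⊕0⊕1⊕0⊕0⊕1⊕0 = 1
Parity bit = 1 (so all 10 bits XOR to 0).

0100100101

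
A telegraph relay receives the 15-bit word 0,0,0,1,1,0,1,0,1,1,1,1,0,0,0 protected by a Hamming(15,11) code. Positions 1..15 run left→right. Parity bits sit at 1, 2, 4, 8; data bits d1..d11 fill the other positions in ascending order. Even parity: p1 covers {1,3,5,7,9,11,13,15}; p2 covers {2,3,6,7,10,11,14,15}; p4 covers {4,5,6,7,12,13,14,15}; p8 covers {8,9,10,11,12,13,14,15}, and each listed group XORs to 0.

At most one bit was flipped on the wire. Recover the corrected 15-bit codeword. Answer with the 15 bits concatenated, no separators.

s1 (pos 1,3,5,7,9,11,13,15): 0⊕0⊕1⊕1⊕1⊕1⊕0⊕0 = 0
s2 (pos 2,3,6,7,10,11,14,15): 0⊕0⊕0⊕1⊕1⊕1⊕0⊕0 = 1
s4 (pos 4,5,6,7,12,13,14,15): 1⊕1⊕0⊕1⊕1⊕0⊕0⊕0 = 0
s8 (pos 8,9,10,11,12,13,14,15): 0⊕1⊕1⊕1⊕1⊕0⊕0⊕0 = 0
Syndrome s8…s1 = 0010 → error at position 2.
Flip position 2: 000110101111000 → 010110101111000

010110101111000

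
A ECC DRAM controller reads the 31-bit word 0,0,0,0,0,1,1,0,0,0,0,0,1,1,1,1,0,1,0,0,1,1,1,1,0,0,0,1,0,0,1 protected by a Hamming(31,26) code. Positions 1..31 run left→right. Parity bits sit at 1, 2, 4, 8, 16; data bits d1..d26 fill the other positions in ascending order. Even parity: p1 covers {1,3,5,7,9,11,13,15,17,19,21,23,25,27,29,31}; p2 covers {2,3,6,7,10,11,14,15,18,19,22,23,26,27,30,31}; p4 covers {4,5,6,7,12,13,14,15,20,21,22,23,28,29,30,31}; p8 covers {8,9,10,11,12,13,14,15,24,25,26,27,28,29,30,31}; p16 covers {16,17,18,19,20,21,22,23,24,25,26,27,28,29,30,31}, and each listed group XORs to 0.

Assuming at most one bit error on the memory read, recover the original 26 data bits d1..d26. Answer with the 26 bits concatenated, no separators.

s1 (pos 1,3,5,7,9,11,13,15,17,19,21,23,25,27,29,31): 0⊕0⊕0⊕1⊕0⊕0⊕1⊕1⊕0⊕0⊕1⊕1⊕0⊕0⊕0⊕1 = 0
s2 (pos 2,3,6,7,10,11,14,15,18,19,22,23,26,27,30,31): 0⊕0⊕1⊕1⊕0⊕0⊕1⊕1⊕1⊕0⊕1⊕1⊕0⊕0⊕0⊕1 = 0
s4 (pos 4,5,6,7,12,13,14,15,20,21,22,23,28,29,30,31): 0⊕0⊕1⊕1⊕0⊕1⊕1⊕1⊕0⊕1⊕1⊕1⊕1⊕0⊕0⊕1 = 0
s8 (pos 8,9,10,11,12,13,14,15,24,25,26,27,28,29,30,31): 0⊕0⊕0⊕0⊕0⊕1⊕1⊕1⊕1⊕0⊕0⊕0⊕1⊕0⊕0⊕1 = 0
s16 (pos 16,17,18,19,20,21,22,23,24,25,26,27,28,29,30,31): 1⊕0⊕1⊕0⊕0⊕1⊕1⊕1⊕1⊕0⊕0⊕0⊕1⊕0⊕0⊕1 = 0
Syndrome s16…s1 = 00000 → no error.
Read data bits from positions 3,5,6,7,9,10,11,12,13,14,15,17,18,19,20,21,22,23,24,25,26,27,28,29,30,31: 00110000111010011110001001

00110000111010011110001001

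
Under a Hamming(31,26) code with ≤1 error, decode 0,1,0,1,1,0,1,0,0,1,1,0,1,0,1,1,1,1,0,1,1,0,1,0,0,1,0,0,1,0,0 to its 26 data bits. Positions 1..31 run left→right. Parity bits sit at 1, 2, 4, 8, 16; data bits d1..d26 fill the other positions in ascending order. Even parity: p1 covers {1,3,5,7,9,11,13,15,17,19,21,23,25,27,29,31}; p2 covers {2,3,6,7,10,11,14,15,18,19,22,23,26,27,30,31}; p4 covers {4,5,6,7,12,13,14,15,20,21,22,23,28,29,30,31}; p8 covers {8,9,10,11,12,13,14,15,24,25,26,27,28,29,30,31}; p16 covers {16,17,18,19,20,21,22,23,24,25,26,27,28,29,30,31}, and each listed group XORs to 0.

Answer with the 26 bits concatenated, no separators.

00010110101110110100100100

s1 (pos 1,3,5,7,9,11,13,15,17,19,21,23,25,27,29,31): 0⊕0⊕1⊕1⊕0⊕1⊕1⊕1⊕1⊕0⊕1⊕1⊕0⊕0⊕1⊕0 = 1
s2 (pos 2,3,6,7,10,11,14,15,18,19,22,23,26,27,30,31): 1⊕0⊕0⊕1⊕1⊕1⊕0⊕1⊕1⊕0⊕0⊕1⊕1⊕0⊕0⊕0 = 0
s4 (pos 4,5,6,7,12,13,14,15,20,21,22,23,28,29,30,31): 1⊕1⊕0⊕1⊕0⊕1⊕0⊕1⊕1⊕1⊕0⊕1⊕0⊕1⊕0⊕0 = 1
s8 (pos 8,9,10,11,12,13,14,15,24,25,26,27,28,29,30,31): 0⊕0⊕1⊕1⊕0⊕1⊕0⊕1⊕0⊕0⊕1⊕0⊕0⊕1⊕0⊕0 = 0
s16 (pos 16,17,18,19,20,21,22,23,24,25,26,27,28,29,30,31): 1⊕1⊕1⊕0⊕1⊕1⊕0⊕1⊕0⊕0⊕1⊕0⊕0⊕1⊕0⊕0 = 0
Syndrome s16…s1 = 00101 → error at position 5.
Flip position 5: 0101101001101011110110100100100 → 0101001001101011110110100100100
Read data bits from positions 3,5,6,7,9,10,11,12,13,14,15,17,18,19,20,21,22,23,24,25,26,27,28,29,30,31: 00010110101110110100100100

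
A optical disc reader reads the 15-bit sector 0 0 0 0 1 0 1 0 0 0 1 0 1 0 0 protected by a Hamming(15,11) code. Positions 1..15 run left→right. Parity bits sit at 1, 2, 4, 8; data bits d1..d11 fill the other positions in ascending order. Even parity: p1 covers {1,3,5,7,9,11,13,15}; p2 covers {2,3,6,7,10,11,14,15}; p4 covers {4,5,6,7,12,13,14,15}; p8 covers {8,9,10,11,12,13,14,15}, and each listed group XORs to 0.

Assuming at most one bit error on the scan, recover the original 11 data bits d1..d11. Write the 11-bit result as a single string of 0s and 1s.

s1 (pos 1,3,5,7,9,11,13,15): 0⊕0⊕1⊕1⊕0⊕1⊕1⊕0 = 0
s2 (pos 2,3,6,7,10,11,14,15): 0⊕0⊕0⊕1⊕0⊕1⊕0⊕0 = 0
s4 (pos 4,5,6,7,12,13,14,15): 0⊕1⊕0⊕1⊕0⊕1⊕0⊕0 = 1
s8 (pos 8,9,10,11,12,13,14,15): 0⊕0⊕0⊕1⊕0⊕1⊕0⊕0 = 0
Syndrome s8…s1 = 0100 → error at position 4.
Flip position 4: 000010100010100 → 000110100010100
Read data bits from positions 3,5,6,7,9,10,11,12,13,14,15: 01010010100

01010010100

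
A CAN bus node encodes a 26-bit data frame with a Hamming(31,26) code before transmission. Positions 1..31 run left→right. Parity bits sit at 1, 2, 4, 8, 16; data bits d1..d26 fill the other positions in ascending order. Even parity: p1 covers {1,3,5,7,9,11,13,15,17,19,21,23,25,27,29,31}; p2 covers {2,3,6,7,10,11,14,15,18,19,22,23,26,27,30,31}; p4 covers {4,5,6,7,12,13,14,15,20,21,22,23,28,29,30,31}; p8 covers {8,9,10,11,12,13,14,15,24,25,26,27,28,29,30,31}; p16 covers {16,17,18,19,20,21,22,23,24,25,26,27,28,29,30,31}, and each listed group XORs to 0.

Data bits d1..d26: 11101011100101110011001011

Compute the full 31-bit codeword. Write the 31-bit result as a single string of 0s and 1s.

0011110110111001101110011001011

Place data at non-parity positions: p1 p2 1 p4 1 1 0 p8 1 0 1 1 1 0 0 p16 1 0 1 1 1 0 0 1 1 0 0 1 0 1 1
p1 (pos 1,3,5,7,9,11,13,15,17,19,21,23,25,27,29,31): XOR of data positions = 1⊕1⊕0⊕1⊕1⊕1⊕0⊕1⊕1⊕1⊕0⊕1⊕0⊕0⊕1 = 0
p2 (pos 2,3,6,7,10,11,14,15,18,19,22,23,26,27,30,31): XOR of data positions = 1⊕1⊕0⊕0⊕1⊕0⊕0⊕0⊕1⊕0⊕0⊕0⊕0⊕1⊕1 = 0
p4 (pos 4,5,6,7,12,13,14,15,20,21,22,23,28,29,30,31): XOR of data positions = 1⊕1⊕0⊕1⊕1⊕0⊕0⊕1⊕1⊕0⊕0⊕1⊕0⊕1⊕1 = 1
p8 (pos 8,9,10,11,12,13,14,15,24,25,26,27,28,29,30,31): XOR of data positions = 1⊕0⊕1⊕1⊕1⊕0⊕0⊕1⊕1⊕0⊕0⊕1⊕0⊕1⊕1 = 1
p16 (pos 16,17,18,19,20,21,22,23,24,25,26,27,28,29,30,31): XOR of data positions = 1⊕0⊕1⊕1⊕1⊕0⊕0⊕1⊕1⊕0⊕0⊕1⊕0⊕1⊕1 = 1
Codeword: 0011110110111001101110011001011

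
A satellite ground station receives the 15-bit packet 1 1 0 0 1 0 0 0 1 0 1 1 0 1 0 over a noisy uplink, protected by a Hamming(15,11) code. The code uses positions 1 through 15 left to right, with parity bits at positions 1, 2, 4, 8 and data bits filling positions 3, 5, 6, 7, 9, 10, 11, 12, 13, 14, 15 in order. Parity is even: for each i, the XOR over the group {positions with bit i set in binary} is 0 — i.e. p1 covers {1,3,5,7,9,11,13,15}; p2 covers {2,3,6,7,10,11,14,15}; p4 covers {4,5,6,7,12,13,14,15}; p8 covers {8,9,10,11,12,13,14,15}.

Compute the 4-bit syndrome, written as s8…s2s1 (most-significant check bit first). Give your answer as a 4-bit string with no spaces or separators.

0110

s1 (pos 1,3,5,7,9,11,13,15): 1⊕0⊕1⊕0⊕1⊕1⊕0⊕0 = 0
s2 (pos 2,3,6,7,10,11,14,15): 1⊕0⊕0⊕0⊕0⊕1⊕1⊕0 = 1
s4 (pos 4,5,6,7,12,13,14,15): 0⊕1⊕0⊕0⊕1⊕0⊕1⊕0 = 1
s8 (pos 8,9,10,11,12,13,14,15): 0⊕1⊕0⊕1⊕1⊕0⊕1⊕0 = 0
Syndrome s8…s1 = 0110 → error at position 6.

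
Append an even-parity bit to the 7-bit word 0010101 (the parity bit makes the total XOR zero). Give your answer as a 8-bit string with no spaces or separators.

00101011

XOR of the 7 data bits: 0⊕0⊕1⊕0⊕1⊕0⊕1 = 1
Parity bit = 1 (so all 8 bits XOR to 0).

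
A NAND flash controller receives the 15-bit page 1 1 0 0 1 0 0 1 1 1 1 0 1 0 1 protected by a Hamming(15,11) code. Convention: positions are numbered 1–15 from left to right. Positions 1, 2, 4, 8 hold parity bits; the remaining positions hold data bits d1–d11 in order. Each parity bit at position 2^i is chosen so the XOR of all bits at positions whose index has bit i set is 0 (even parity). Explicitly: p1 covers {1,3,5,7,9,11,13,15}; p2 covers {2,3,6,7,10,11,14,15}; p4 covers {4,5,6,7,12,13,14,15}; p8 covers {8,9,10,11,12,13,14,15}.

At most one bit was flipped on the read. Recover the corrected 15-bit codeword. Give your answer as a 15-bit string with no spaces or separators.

s1 (pos 1,3,5,7,9,11,13,15): 1⊕0⊕1⊕0⊕1⊕1⊕1⊕1 = 0
s2 (pos 2,3,6,7,10,11,14,15): 1⊕0⊕0⊕0⊕1⊕1⊕0⊕1 = 0
s4 (pos 4,5,6,7,12,13,14,15): 0⊕1⊕0⊕0⊕0⊕1⊕0⊕1 = 1
s8 (pos 8,9,10,11,12,13,14,15): 1⊕1⊕1⊕1⊕0⊕1⊕0⊕1 = 0
Syndrome s8…s1 = 0100 → error at position 4.
Flip position 4: 110010011110101 → 110110011110101

110110011110101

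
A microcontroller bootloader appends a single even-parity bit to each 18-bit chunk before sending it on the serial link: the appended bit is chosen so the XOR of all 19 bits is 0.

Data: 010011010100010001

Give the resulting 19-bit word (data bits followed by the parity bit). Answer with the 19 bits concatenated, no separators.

XOR of the 18 data bits: 0⊕1⊕0⊕0⊕1⊕1⊕0⊕1⊕0⊕1⊕0⊕0⊕0⊕1⊕0⊕0⊕0⊕1 = 1
Parity bit = 1 (so all 19 bits XOR to 0).

0100110101000100011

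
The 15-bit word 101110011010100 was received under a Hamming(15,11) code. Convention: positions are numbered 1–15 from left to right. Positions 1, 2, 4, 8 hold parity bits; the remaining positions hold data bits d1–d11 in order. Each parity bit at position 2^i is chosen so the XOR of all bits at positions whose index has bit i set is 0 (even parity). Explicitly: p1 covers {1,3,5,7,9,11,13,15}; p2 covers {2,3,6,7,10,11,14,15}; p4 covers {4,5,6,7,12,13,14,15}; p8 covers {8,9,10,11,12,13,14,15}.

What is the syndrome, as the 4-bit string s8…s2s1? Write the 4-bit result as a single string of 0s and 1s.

s1 (pos 1,3,5,7,9,11,13,15): 1⊕1⊕1⊕0⊕1⊕1⊕1⊕0 = 0
s2 (pos 2,3,6,7,10,11,14,15): 0⊕1⊕0⊕0⊕0⊕1⊕0⊕0 = 0
s4 (pos 4,5,6,7,12,13,14,15): 1⊕1⊕0⊕0⊕0⊕1⊕0⊕0 = 1
s8 (pos 8,9,10,11,12,13,14,15): 1⊕1⊕0⊕1⊕0⊕1⊕0⊕0 = 0
Syndrome s8…s1 = 0100 → error at position 4.

0100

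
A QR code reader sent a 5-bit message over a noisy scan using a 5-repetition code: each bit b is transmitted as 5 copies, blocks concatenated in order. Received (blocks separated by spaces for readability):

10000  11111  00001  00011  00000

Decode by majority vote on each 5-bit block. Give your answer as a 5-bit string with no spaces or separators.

Block 1 (10000): 1 one → 0
Block 2 (11111): 5 ones → 1
Block 3 (00001): 1 one → 0
Block 4 (00011): 2 ones → 0
Block 5 (00000): 0 ones → 0

01000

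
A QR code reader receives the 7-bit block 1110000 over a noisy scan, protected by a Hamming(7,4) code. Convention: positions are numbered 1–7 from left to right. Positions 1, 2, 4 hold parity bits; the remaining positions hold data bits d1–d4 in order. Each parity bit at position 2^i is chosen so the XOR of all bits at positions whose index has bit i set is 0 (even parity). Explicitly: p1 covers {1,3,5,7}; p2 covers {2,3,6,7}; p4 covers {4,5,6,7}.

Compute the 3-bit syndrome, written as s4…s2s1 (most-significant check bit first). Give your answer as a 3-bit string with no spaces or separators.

s1 (pos 1,3,5,7): 1⊕1⊕0⊕0 = 0
s2 (pos 2,3,6,7): 1⊕1⊕0⊕0 = 0
s4 (pos 4,5,6,7): 0⊕0⊕0⊕0 = 0
Syndrome s4…s1 = 000 → no error.

000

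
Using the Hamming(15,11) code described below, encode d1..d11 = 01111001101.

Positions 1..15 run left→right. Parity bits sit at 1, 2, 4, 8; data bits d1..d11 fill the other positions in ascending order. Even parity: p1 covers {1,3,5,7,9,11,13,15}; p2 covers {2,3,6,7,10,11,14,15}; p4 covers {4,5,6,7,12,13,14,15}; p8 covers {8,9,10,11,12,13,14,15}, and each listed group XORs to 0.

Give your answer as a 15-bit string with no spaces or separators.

110011101001101

Place data at non-parity positions: p1 p2 0 p4 1 1 1 p8 1 0 0 1 1 0 1
p1 (pos 1,3,5,7,9,11,13,15): XOR of data positions = 0⊕1⊕1⊕1⊕0⊕1⊕1 = 1
p2 (pos 2,3,6,7,10,11,14,15): XOR of data positions = 0⊕1⊕1⊕0⊕0⊕0⊕1 = 1
p4 (pos 4,5,6,7,12,13,14,15): XOR of data positions = 1⊕1⊕1⊕1⊕1⊕0⊕1 = 0
p8 (pos 8,9,10,11,12,13,14,15): XOR of data positions = 1⊕0⊕0⊕1⊕1⊕0⊕1 = 0
Codeword: 110011101001101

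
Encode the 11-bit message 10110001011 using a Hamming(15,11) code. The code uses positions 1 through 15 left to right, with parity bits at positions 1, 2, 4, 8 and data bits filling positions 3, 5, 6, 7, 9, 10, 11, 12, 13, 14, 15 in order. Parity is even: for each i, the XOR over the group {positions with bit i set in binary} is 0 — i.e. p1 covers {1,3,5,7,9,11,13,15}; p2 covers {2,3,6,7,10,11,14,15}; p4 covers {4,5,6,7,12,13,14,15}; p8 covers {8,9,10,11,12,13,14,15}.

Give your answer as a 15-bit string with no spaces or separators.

Place data at non-parity positions: p1 p2 1 p4 0 1 1 p8 0 0 0 1 0 1 1
p1 (pos 1,3,5,7,9,11,13,15): XOR of data positions = 1⊕0⊕1⊕0⊕0⊕0⊕1 = 1
p2 (pos 2,3,6,7,10,11,14,15): XOR of data positions = 1⊕1⊕1⊕0⊕0⊕1⊕1 = 1
p4 (pos 4,5,6,7,12,13,14,15): XOR of data positions = 0⊕1⊕1⊕1⊕0⊕1⊕1 = 1
p8 (pos 8,9,10,11,12,13,14,15): XOR of data positions = 0⊕0⊕0⊕1⊕0⊕1⊕1 = 1
Codeword: 111101110001011

111101110001011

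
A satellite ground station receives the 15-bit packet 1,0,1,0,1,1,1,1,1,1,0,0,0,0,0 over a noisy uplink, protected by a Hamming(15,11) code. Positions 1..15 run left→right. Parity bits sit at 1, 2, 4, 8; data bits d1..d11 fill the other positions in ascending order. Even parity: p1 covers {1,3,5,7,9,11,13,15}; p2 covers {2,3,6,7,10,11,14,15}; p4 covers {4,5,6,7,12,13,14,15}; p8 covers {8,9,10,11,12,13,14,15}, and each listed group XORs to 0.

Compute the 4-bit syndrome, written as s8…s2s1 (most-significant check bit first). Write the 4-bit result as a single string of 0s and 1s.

s1 (pos 1,3,5,7,9,11,13,15): 1⊕1⊕1⊕1⊕1⊕0⊕0⊕0 = 1
s2 (pos 2,3,6,7,10,11,14,15): 0⊕1⊕1⊕1⊕1⊕0⊕0⊕0 = 0
s4 (pos 4,5,6,7,12,13,14,15): 0⊕1⊕1⊕1⊕0⊕0⊕0⊕0 = 1
s8 (pos 8,9,10,11,12,13,14,15): 1⊕1⊕1⊕0⊕0⊕0⊕0⊕0 = 1
Syndrome s8…s1 = 1101 → error at position 13.

1101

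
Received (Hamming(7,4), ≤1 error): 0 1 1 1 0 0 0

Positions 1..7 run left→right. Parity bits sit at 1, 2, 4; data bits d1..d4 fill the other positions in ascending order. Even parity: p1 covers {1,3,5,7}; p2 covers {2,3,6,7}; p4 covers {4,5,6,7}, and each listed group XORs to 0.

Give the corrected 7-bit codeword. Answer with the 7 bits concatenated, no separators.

s1 (pos 1,3,5,7): 0⊕1⊕0⊕0 = 1
s2 (pos 2,3,6,7): 1⊕1⊕0⊕0 = 0
s4 (pos 4,5,6,7): 1⊕0⊕0⊕0 = 1
Syndrome s4…s1 = 101 → error at position 5.
Flip position 5: 0111000 → 0111100

0111100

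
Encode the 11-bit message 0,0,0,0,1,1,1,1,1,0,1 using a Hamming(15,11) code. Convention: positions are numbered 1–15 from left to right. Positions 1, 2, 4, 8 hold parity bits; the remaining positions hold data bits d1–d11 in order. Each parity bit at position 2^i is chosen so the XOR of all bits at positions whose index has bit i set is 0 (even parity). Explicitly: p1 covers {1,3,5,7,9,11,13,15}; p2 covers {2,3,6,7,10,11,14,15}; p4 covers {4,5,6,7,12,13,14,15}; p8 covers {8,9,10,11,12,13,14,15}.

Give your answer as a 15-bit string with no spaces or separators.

010100001111101

Place data at non-parity positions: p1 p2 0 p4 0 0 0 p8 1 1 1 1 1 0 1
p1 (pos 1,3,5,7,9,11,13,15): XOR of data positions = 0⊕0⊕0⊕1⊕1⊕1⊕1 = 0
p2 (pos 2,3,6,7,10,11,14,15): XOR of data positions = 0⊕0⊕0⊕1⊕1⊕0⊕1 = 1
p4 (pos 4,5,6,7,12,13,14,15): XOR of data positions = 0⊕0⊕0⊕1⊕1⊕0⊕1 = 1
p8 (pos 8,9,10,11,12,13,14,15): XOR of data positions = 1⊕1⊕1⊕1⊕1⊕0⊕1 = 0
Codeword: 010100001111101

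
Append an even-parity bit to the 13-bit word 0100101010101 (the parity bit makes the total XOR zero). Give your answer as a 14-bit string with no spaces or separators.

XOR of the 13 data bits: 0⊕1⊕0⊕0⊕1⊕0⊕1⊕0⊕1⊕0⊕1⊕0⊕1 = 0
Parity bit = 0 (so all 14 bits XOR to 0).

01001010101010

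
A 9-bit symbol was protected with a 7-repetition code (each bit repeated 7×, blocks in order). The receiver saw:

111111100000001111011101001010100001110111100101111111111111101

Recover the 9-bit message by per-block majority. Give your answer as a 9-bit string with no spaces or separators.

101001111

Block 1 (1111111): 7 ones → 1
Block 2 (0000000): 0 ones → 0
Block 3 (1111011): 6 ones → 1
Block 4 (1010010): 3 ones → 0
Block 5 (1010000): 2 ones → 0
Block 6 (1110111): 6 ones → 1
Block 7 (1001011): 4 ones → 1
Block 8 (1111111): 7 ones → 1
Block 9 (1111101): 6 ones → 1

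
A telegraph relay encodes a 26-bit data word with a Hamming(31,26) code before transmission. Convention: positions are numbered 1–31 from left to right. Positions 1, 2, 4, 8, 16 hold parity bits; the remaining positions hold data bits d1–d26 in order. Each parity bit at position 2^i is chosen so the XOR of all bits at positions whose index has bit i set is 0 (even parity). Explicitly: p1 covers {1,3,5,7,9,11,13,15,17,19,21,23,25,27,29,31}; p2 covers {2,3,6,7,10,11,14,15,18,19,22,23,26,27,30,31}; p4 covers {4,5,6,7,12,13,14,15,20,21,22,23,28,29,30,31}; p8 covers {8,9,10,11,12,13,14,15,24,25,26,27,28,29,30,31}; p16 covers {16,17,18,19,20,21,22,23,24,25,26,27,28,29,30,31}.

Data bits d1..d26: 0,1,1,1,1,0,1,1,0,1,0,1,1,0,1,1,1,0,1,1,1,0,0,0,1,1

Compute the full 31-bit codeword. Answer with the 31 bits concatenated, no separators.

0100111110110100110111011100011

Place data at non-parity positions: p1 p2 0 p4 1 1 1 p8 1 0 1 1 0 1 0 p16 1 1 0 1 1 1 0 1 1 1 0 0 0 1 1
p1 (pos 1,3,5,7,9,11,13,15,17,19,21,23,25,27,29,31): XOR of data positions = 0⊕1⊕1⊕1⊕1⊕0⊕0⊕1⊕0⊕1⊕0⊕1⊕0⊕0⊕1 = 0
p2 (pos 2,3,6,7,10,11,14,15,18,19,22,23,26,27,30,31): XOR of data positions = 0⊕1⊕1⊕0⊕1⊕1⊕0⊕1⊕0⊕1⊕0⊕1⊕0⊕1⊕1 = 1
p4 (pos 4,5,6,7,12,13,14,15,20,21,22,23,28,29,30,31): XOR of data positions = 1⊕1⊕1⊕1⊕0⊕1⊕0⊕1⊕1⊕1⊕0⊕0⊕0⊕1⊕1 = 0
p8 (pos 8,9,10,11,12,13,14,15,24,25,26,27,28,29,30,31): XOR of data positions = 1⊕0⊕1⊕1⊕0⊕1⊕0⊕1⊕1⊕1⊕0⊕0⊕0⊕1⊕1 = 1
p16 (pos 16,17,18,19,20,21,22,23,24,25,26,27,28,29,30,31): XOR of data positions = 1⊕1⊕0⊕1⊕1⊕1⊕0⊕1⊕1⊕1⊕0⊕0⊕0⊕1⊕1 = 0
Codeword: 0100111110110100110111011100011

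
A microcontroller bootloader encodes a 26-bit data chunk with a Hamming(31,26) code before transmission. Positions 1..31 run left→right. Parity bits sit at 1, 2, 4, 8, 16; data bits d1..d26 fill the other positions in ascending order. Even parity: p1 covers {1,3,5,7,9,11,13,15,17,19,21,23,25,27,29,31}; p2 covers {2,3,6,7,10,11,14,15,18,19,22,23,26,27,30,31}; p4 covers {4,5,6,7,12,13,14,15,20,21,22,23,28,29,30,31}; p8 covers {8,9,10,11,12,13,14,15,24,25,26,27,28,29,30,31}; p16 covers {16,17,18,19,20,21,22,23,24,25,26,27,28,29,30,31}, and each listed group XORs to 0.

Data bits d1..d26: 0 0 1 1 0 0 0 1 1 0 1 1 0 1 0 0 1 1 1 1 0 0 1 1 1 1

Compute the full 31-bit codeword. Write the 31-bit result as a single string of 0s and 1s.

1001011100011010101001111001111

Place data at non-parity positions: p1 p2 0 p4 0 1 1 p8 0 0 0 1 1 0 1 p16 1 0 1 0 0 1 1 1 1 0 0 1 1 1 1
p1 (pos 1,3,5,7,9,11,13,15,17,19,21,23,25,27,29,31): XOR of data positions = 0⊕0⊕1⊕0⊕0⊕1⊕1⊕1⊕1⊕0⊕1⊕1⊕0⊕1⊕1 = 1
p2 (pos 2,3,6,7,10,11,14,15,18,19,22,23,26,27,30,31): XOR of data positions = 0⊕1⊕1⊕0⊕0⊕0⊕1⊕0⊕1⊕1⊕1⊕0⊕0⊕1⊕1 = 0
p4 (pos 4,5,6,7,12,13,14,15,20,21,22,23,28,29,30,31): XOR of data positions = 0⊕1⊕1⊕1⊕1⊕0⊕1⊕0⊕0⊕1⊕1⊕1⊕1⊕1⊕1 = 1
p8 (pos 8,9,10,11,12,13,14,15,24,25,26,27,28,29,30,31): XOR of data positions = 0⊕0⊕0⊕1⊕1⊕0⊕1⊕1⊕1⊕0⊕0⊕1⊕1⊕1⊕1 = 1
p16 (pos 16,17,18,19,20,21,22,23,24,25,26,27,28,29,30,31): XOR of data positions = 1⊕0⊕1⊕0⊕0⊕1⊕1⊕1⊕1⊕0⊕0⊕1⊕1⊕1⊕1 = 0
Codeword: 1001011100011010101001111001111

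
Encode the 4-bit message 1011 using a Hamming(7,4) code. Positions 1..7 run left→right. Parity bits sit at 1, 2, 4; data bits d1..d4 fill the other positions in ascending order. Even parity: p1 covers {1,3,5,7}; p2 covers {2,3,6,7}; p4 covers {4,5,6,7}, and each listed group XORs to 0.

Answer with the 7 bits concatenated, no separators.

0110011

Place data at non-parity positions: p1 p2 1 p4 0 1 1
p1 (pos 1,3,5,7): XOR of data positions = 1⊕0⊕1 = 0
p2 (pos 2,3,6,7): XOR of data positions = 1⊕1⊕1 = 1
p4 (pos 4,5,6,7): XOR of data positions = 0⊕1⊕1 = 0
Codeword: 0110011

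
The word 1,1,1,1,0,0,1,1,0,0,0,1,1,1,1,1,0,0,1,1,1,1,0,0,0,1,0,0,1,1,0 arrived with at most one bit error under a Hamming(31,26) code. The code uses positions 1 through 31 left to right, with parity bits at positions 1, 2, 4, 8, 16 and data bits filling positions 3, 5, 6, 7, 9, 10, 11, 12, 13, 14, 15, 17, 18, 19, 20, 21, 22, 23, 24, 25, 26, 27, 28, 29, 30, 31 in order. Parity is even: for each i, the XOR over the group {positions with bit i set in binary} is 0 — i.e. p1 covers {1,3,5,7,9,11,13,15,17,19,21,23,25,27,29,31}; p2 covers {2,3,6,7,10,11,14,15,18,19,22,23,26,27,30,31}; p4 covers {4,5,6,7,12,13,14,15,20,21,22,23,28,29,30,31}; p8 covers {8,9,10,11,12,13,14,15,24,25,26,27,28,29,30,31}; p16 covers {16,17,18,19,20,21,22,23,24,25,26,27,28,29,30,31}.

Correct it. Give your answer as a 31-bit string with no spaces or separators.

1111011100011111001111000100110

s1 (pos 1,3,5,7,9,11,13,15,17,19,21,23,25,27,29,31): 1⊕1⊕0⊕1⊕0⊕0⊕1⊕1⊕0⊕1⊕1⊕0⊕0⊕0⊕1⊕0 = 0
s2 (pos 2,3,6,7,10,11,14,15,18,19,22,23,26,27,30,31): 1⊕1⊕0⊕1⊕0⊕0⊕1⊕1⊕0⊕1⊕1⊕0⊕1⊕0⊕1⊕0 = 1
s4 (pos 4,5,6,7,12,13,14,15,20,21,22,23,28,29,30,31): 1⊕0⊕0⊕1⊕1⊕1⊕1⊕1⊕1⊕1⊕1⊕0⊕0⊕1⊕1⊕0 = 1
s8 (pos 8,9,10,11,12,13,14,15,24,25,26,27,28,29,30,31): 1⊕0⊕0⊕0⊕1⊕1⊕1⊕1⊕0⊕0⊕1⊕0⊕0⊕1⊕1⊕0 = 0
s16 (pos 16,17,18,19,20,21,22,23,24,25,26,27,28,29,30,31): 1⊕0⊕0⊕1⊕1⊕1⊕1⊕0⊕0⊕0⊕1⊕0⊕0⊕1⊕1⊕0 = 0
Syndrome s16…s1 = 00110 → error at position 6.
Flip position 6: 1111001100011111001111000100110 → 1111011100011111001111000100110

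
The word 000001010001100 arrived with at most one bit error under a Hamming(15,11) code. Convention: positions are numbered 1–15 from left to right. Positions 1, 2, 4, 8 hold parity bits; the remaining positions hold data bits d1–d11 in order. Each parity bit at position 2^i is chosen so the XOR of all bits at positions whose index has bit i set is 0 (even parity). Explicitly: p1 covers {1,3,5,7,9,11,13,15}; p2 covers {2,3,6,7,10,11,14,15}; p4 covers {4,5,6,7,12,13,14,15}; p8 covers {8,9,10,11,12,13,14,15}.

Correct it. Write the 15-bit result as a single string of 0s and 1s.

000001010001101

s1 (pos 1,3,5,7,9,11,13,15): 0⊕0⊕0⊕0⊕0⊕0⊕1⊕0 = 1
s2 (pos 2,3,6,7,10,11,14,15): 0⊕0⊕1⊕0⊕0⊕0⊕0⊕0 = 1
s4 (pos 4,5,6,7,12,13,14,15): 0⊕0⊕1⊕0⊕1⊕1⊕0⊕0 = 1
s8 (pos 8,9,10,11,12,13,14,15): 1⊕0⊕0⊕0⊕1⊕1⊕0⊕0 = 1
Syndrome s8…s1 = 1111 → error at position 15.
Flip position 15: 000001010001100 → 000001010001101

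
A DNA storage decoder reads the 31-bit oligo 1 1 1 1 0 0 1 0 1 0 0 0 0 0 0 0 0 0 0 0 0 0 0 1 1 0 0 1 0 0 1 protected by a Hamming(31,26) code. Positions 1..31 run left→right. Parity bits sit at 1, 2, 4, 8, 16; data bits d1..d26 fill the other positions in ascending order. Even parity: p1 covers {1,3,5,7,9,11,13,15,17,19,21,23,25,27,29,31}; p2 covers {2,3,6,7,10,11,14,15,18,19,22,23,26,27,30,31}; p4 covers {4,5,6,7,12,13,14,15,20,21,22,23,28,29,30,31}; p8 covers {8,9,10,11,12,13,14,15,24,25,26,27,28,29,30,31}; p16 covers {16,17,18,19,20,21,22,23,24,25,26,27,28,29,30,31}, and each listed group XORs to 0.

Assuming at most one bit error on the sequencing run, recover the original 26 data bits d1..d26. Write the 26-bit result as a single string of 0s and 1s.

s1 (pos 1,3,5,7,9,11,13,15,17,19,21,23,25,27,29,31): 1⊕1⊕0⊕1⊕1⊕0⊕0⊕0⊕0⊕0⊕0⊕0⊕1⊕0⊕0⊕1 = 0
s2 (pos 2,3,6,7,10,11,14,15,18,19,22,23,26,27,30,31): 1⊕1⊕0⊕1⊕0⊕0⊕0⊕0⊕0⊕0⊕0⊕0⊕0⊕0⊕0⊕1 = 0
s4 (pos 4,5,6,7,12,13,14,15,20,21,22,23,28,29,30,31): 1⊕0⊕0⊕1⊕0⊕0⊕0⊕0⊕0⊕0⊕0⊕0⊕1⊕0⊕0⊕1 = 0
s8 (pos 8,9,10,11,12,13,14,15,24,25,26,27,28,29,30,31): 0⊕1⊕0⊕0⊕0⊕0⊕0⊕0⊕1⊕1⊕0⊕0⊕1⊕0⊕0⊕1 = 1
s16 (pos 16,17,18,19,20,21,22,23,24,25,26,27,28,29,30,31): 0⊕0⊕0⊕0⊕0⊕0⊕0⊕0⊕1⊕1⊕0⊕0⊕1⊕0⊕0⊕1 = 0
Syndrome s16…s1 = 01000 → error at position 8.
Flip position 8: 1111001010000000000000011001001 → 1111001110000000000000011001001
Read data bits from positions 3,5,6,7,9,10,11,12,13,14,15,17,18,19,20,21,22,23,24,25,26,27,28,29,30,31: 10011000000000000011001001

10011000000000000011001001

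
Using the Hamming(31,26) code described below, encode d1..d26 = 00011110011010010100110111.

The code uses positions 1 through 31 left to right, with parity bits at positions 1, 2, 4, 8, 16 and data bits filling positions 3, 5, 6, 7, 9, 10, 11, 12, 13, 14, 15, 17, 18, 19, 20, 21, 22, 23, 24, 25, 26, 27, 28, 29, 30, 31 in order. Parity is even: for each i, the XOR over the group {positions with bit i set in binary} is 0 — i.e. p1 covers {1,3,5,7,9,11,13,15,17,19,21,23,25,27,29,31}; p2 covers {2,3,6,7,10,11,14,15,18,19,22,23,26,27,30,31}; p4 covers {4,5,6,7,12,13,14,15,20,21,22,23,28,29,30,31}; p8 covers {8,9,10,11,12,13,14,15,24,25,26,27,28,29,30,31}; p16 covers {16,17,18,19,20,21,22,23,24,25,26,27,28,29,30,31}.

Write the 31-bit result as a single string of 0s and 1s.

1100001011100110010010100110111

Place data at non-parity positions: p1 p2 0 p4 0 0 1 p8 1 1 1 0 0 1 1 p16 0 1 0 0 1 0 1 0 0 1 1 0 1 1 1
p1 (pos 1,3,5,7,9,11,13,15,17,19,21,23,25,27,29,31): XOR of data positions = 0⊕0⊕1⊕1⊕1⊕0⊕1⊕0⊕0⊕1⊕1⊕0⊕1⊕1⊕1 = 1
p2 (pos 2,3,6,7,10,11,14,15,18,19,22,23,26,27,30,31): XOR of data positions = 0⊕0⊕1⊕1⊕1⊕1⊕1⊕1⊕0⊕0⊕1⊕1⊕1⊕1⊕1 = 1
p4 (pos 4,5,6,7,12,13,14,15,20,21,22,23,28,29,30,31): XOR of data positions = 0⊕0⊕1⊕0⊕0⊕1⊕1⊕0⊕1⊕0⊕1⊕0⊕1⊕1⊕1 = 0
p8 (pos 8,9,10,11,12,13,14,15,24,25,26,27,28,29,30,31): XOR of data positions = 1⊕1⊕1⊕0⊕0⊕1⊕1⊕0⊕0⊕1⊕1⊕0⊕1⊕1⊕1 = 0
p16 (pos 16,17,18,19,20,21,22,23,24,25,26,27,28,29,30,31): XOR of data positions = 0⊕1⊕0⊕0⊕1⊕0⊕1⊕0⊕0⊕1⊕1⊕0⊕1⊕1⊕1 = 0
Codeword: 1100001011100110010010100110111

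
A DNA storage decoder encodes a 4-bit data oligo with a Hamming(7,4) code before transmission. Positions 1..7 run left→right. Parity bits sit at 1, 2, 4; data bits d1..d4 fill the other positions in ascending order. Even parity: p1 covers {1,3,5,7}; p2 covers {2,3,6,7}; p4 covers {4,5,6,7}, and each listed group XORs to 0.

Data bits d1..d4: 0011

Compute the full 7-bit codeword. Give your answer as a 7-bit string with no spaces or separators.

Place data at non-parity positions: p1 p2 0 p4 0 1 1
p1 (pos 1,3,5,7): XOR of data positions = 0⊕0⊕1 = 1
p2 (pos 2,3,6,7): XOR of data positions = 0⊕1⊕1 = 0
p4 (pos 4,5,6,7): XOR of data positions = 0⊕1⊕1 = 0
Codeword: 1000011

1000011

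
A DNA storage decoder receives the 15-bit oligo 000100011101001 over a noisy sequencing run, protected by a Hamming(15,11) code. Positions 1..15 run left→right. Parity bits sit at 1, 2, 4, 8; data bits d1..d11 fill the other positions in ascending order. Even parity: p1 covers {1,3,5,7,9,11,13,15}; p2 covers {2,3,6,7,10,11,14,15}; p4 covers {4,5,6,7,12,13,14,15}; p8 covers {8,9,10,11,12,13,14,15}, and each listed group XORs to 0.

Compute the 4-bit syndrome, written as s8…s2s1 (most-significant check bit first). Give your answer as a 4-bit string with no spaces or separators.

s1 (pos 1,3,5,7,9,11,13,15): 0⊕0⊕0⊕0⊕1⊕0⊕0⊕1 = 0
s2 (pos 2,3,6,7,10,11,14,15): 0⊕0⊕0⊕0⊕1⊕0⊕0⊕1 = 0
s4 (pos 4,5,6,7,12,13,14,15): 1⊕0⊕0⊕0⊕1⊕0⊕0⊕1 = 1
s8 (pos 8,9,10,11,12,13,14,15): 1⊕1⊕1⊕0⊕1⊕0⊕0⊕1 = 1
Syndrome s8…s1 = 1100 → error at position 12.

1100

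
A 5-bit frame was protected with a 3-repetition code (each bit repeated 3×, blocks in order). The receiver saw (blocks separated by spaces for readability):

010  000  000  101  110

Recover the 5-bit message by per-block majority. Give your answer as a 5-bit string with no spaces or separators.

Block 1 (010): 1 one → 0
Block 2 (000): 0 ones → 0
Block 3 (000): 0 ones → 0
Block 4 (101): 2 ones → 1
Block 5 (110): 2 ones → 1

00011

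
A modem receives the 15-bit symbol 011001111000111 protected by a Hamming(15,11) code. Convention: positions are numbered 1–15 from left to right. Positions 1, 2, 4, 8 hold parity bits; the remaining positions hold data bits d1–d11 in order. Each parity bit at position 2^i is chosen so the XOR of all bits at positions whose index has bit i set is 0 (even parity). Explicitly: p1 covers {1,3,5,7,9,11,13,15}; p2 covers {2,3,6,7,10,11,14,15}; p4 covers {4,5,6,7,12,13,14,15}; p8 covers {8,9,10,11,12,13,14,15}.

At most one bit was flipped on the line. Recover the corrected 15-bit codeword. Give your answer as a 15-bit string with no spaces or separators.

011001111000011

s1 (pos 1,3,5,7,9,11,13,15): 0⊕1⊕0⊕1⊕1⊕0⊕1⊕1 = 1
s2 (pos 2,3,6,7,10,11,14,15): 1⊕1⊕1⊕1⊕0⊕0⊕1⊕1 = 0
s4 (pos 4,5,6,7,12,13,14,15): 0⊕0⊕1⊕1⊕0⊕1⊕1⊕1 = 1
s8 (pos 8,9,10,11,12,13,14,15): 1⊕1⊕0⊕0⊕0⊕1⊕1⊕1 = 1
Syndrome s8…s1 = 1101 → error at position 13.
Flip position 13: 011001111000111 → 011001111000011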